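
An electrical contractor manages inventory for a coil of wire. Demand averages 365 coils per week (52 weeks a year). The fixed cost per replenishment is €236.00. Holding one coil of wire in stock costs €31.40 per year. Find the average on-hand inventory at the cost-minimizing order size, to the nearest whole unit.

Annual demand D = 365 × 52 = 18,980.
Q* = √(2DS/H) = √(2 × 18,980 × 236 / 31.4) ≈ 534.14.
Average inventory = Q*/2 ≈ 534.14 / 2 = 267.069.

Average inventory ≈ 267 coils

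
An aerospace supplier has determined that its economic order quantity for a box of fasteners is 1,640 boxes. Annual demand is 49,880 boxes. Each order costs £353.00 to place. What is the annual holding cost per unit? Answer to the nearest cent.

Squaring Q* = √(2DS/H) gives Q*² = 2DS/H.
From Q* = √(2DS/H): H = 2DS / Q*² = 2 × 49,880 × 353 / 1,640² = 13.0931.

H ≈ £13.09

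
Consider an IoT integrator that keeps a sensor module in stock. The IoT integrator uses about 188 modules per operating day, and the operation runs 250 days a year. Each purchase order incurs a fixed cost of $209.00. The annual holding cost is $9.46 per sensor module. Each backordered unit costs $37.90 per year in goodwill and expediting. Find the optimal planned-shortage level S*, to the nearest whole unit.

S* ≈ 322 modules

Annual demand D = 188 × 250 = 47,000.
With planned backorders, Q* = √(2DS/H) · √((H+B)/B).
√(2DS/H) = √(2 × 47,000 × 209 / 9.46) = 1441.091.
√((H+B)/B) = √((9.46+37.9)/37.9) = 1.1179.
Q* ≈ 1610.934.
S* = Q* · H/(H+B) = 1610.934 × 9.46/47.36 ≈ 321.779.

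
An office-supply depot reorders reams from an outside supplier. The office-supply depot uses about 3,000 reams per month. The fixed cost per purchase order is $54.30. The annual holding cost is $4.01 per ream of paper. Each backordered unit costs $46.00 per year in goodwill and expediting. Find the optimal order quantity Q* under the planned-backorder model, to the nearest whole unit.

Q* ≈ 1,030 reams

Annual demand D = 3,000 × 12 = 36,000.
With planned backorders, Q* = √(2DS/H) · √((H+B)/B).
√(2DS/H) = √(2 × 36,000 × 54.3 / 4.01) = 987.402.
√((H+B)/B) = √((4.01+46)/46) = 1.0427.
Q* ≈ 1029.541.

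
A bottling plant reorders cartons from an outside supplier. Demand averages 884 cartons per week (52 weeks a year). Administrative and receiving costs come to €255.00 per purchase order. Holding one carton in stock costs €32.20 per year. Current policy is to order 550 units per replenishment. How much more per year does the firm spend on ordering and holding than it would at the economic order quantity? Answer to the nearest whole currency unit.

Extra cost ≈ €2,692 per year

Annual demand D = 884 × 52 = 45,968.
EOQ = √(2DS/H) = √(2 × 45,968 × 255 / 32.2) ≈ 853.27.
Cost at Q* = (D/Q*)S + (Q*/2)H = √(2DSH) ≈ €27,475.20.
Cost at Q = 550: (45,968/550)×255 + (550/2)×32.2 = €21,312.44 + €8,855.00 = €30,167.44.
Excess = €30,167.44 − €27,475.20 = €2,692.24.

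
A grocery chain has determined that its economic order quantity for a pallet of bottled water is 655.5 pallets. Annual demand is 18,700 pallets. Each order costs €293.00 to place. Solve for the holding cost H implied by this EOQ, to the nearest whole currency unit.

H ≈ €26

Squaring Q* = √(2DS/H) gives Q*² = 2DS/H.
From Q* = √(2DS/H): H = 2DS / Q*² = 2 × 18,700 × 293 / 655.5² = 25.5032.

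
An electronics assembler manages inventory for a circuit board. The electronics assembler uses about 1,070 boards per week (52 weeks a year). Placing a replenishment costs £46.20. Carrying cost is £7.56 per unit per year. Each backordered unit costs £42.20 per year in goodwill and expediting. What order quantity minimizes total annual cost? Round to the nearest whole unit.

Q* ≈ 895 boards

Annual demand D = 1,070 × 52 = 55,640.
With planned backorders, Q* = √(2DS/H) · √((H+B)/B).
√(2DS/H) = √(2 × 55,640 × 46.2 / 7.56) = 824.648.
√((H+B)/B) = √((7.56+42.2)/42.2) = 1.0859.
Q* ≈ 895.473.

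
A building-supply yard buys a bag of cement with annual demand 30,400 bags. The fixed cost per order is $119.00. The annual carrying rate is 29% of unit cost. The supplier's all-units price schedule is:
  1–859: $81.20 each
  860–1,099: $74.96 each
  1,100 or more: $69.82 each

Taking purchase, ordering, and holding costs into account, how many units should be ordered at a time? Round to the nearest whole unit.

Q* ≈ 1,100 bags

Holding cost per unit per year at price C is H = 0.29·C.
For each price level, check whether its EOQ is feasible; otherwise the best quantity at that price is the breakpoint.
EOQ at $81.20 = 554.3 (feasible in tier 1): TC = 30,400×$81.20 + (30,400/554.3)×119 + (554.3/2)×0.29×$81.20 = $2,481,532.76.
EOQ at $74.96 = 576.9 < 860, so use break Q=860: TC = 30,400×$74.96 + (30,400/860.0)×119 + (860.0/2)×0.29×$74.96 = $2,292,338.02.
EOQ at $69.82 = 597.8 < 1100, so use break Q=1100: TC = 30,400×$69.82 + (30,400/1100.0)×119 + (1100.0/2)×0.29×$69.82 = $2,136,953.02.
Lowest total cost is $2,136,953.02 at Q = 1100.0.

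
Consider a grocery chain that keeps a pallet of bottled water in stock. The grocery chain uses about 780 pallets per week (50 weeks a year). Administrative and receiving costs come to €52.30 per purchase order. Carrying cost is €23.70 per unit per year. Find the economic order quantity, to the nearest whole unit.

Q* ≈ 415 pallets

Annual demand D = 780 × 50 = 39,000.
EOQ = √(2DS / H) = √(2 × 39,000 × 52.3 / 23.7).
= √(4,079,400 / 23.7) = √172,126.5823 ≈ 414.881.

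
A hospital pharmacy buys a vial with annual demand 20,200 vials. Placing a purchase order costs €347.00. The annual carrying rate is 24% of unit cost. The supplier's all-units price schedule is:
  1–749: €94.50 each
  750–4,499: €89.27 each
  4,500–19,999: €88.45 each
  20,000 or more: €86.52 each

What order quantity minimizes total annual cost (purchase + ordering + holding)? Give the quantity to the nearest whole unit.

Q* ≈ 809 vials

Holding cost per unit per year at price C is H = 0.24·C.
Candidates are each tier's EOQ (if it falls in that tier) and each price-break quantity.
Tier 1 (€94.50): EOQ = 786.2 exceeds tier's upper bound 749, so this tier is dominated.
EOQ at €89.27 = 808.9 (feasible in tier 2): TC = 20,200×€89.27 + (20,200/808.9)×347 + (808.9/2)×0.24×€89.27 = €1,820,584.61.
EOQ at €88.45 = 812.6 < 4500, so use break Q=4500: TC = 20,200×€88.45 + (20,200/4500.0)×347 + (4500.0/2)×0.24×€88.45 = €1,836,010.64.
EOQ at €86.52 = 821.7 < 20000, so use break Q=20000: TC = 20,200×€86.52 + (20,200/20000.0)×347 + (20000.0/2)×0.24×€86.52 = €1,955,702.47.
Lowest total cost is €1,820,584.61 at Q = 808.9.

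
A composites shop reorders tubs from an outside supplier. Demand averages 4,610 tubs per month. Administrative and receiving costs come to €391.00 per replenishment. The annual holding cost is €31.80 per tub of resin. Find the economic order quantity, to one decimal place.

Annual demand D = 4,610 × 12 = 55,320.
EOQ = √(2DS / H) = √(2 × 55,320 × 391 / 31.8).
= √(43,260,240 / 31.8) = √1,360,384.9057 ≈ 1166.355.

Q* ≈ 1,166.4 tubs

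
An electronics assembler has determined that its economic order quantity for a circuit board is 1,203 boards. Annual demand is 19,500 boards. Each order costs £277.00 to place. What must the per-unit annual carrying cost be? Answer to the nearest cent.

Squaring Q* = √(2DS/H) gives Q*² = 2DS/H.
From Q* = √(2DS/H): H = 2DS / Q*² = 2 × 19,500 × 277 / 1,203² = 7.4647.

H ≈ £7.46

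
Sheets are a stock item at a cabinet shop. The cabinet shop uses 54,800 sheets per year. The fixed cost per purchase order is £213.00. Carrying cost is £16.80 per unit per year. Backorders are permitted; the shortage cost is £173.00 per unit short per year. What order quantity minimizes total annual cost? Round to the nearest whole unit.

Q* ≈ 1,235 sheets

With planned backorders, Q* = √(2DS/H) · √((H+B)/B).
√(2DS/H) = √(2 × 54,800 × 213 / 16.8) = 1178.801.
√((H+B)/B) = √((16.8+173)/173) = 1.0474.
Q* ≈ 1234.711.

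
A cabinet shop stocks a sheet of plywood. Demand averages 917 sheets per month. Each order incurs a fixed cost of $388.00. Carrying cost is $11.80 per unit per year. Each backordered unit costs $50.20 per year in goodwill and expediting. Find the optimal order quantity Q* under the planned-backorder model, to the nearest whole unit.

Annual demand D = 917 × 12 = 11,004.
With planned backorders, Q* = √(2DS/H) · √((H+B)/B).
√(2DS/H) = √(2 × 11,004 × 388 / 11.8) = 850.678.
√((H+B)/B) = √((11.8+50.2)/50.2) = 1.1113.
Q* ≈ 945.386.

Q* ≈ 945 sheets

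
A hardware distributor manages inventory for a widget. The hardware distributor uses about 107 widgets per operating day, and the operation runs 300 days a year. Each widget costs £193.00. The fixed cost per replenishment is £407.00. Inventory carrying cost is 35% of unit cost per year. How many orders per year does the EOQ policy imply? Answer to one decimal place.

Annual demand D = 107 × 300 = 32,100.
Holding cost H = 0.35 × £193.00 = £67.5500 per unit per year.
Q* = √(2DS/H) = √(2 × 32,100 × 407 / 67.55) ≈ 621.95.
Orders per year = D / Q* = 32,100 / 621.95 ≈ 51.612.

N ≈ 51.6 orders per year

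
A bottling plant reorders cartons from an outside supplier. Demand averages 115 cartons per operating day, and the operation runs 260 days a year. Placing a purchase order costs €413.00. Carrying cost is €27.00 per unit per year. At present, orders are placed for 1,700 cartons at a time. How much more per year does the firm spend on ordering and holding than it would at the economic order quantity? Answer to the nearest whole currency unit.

Extra cost ≈ €4,391 per year

Annual demand D = 115 × 260 = 29,900.
EOQ = √(2DS/H) = √(2 × 29,900 × 413 / 27) ≈ 956.41.
Cost at Q* = (D/Q*)S + (Q*/2)H = √(2DSH) ≈ €25,823.05.
Cost at Q = 1,700: (29,900/1,700)×413 + (1,700/2)×27 = €7,263.94 + €22,950.00 = €30,213.94.
Excess = €30,213.94 − €25,823.05 = €4,390.89.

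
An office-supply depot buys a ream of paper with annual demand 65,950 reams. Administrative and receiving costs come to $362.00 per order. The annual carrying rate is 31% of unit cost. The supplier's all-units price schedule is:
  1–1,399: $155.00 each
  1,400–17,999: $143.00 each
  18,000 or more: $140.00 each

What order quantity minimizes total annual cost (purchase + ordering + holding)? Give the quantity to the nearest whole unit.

Holding cost per unit per year at price C is H = 0.31·C.
Candidates are each tier's EOQ (if it falls in that tier) and each price-break quantity.
EOQ at $155.00 = 996.9 (feasible in tier 1): TC = 65,950×$155.00 + (65,950/996.9)×362 + (996.9/2)×0.31×$155.00 = $10,270,148.66.
EOQ at $143.00 = 1037.8 < 1400, so use break Q=1400: TC = 65,950×$143.00 + (65,950/1400.0)×362 + (1400.0/2)×0.31×$143.00 = $9,478,933.79.
EOQ at $140.00 = 1048.9 < 18000, so use break Q=18000: TC = 65,950×$140.00 + (65,950/18000.0)×362 + (18000.0/2)×0.31×$140.00 = $9,624,926.33.
Lowest total cost is $9,478,933.79 at Q = 1400.0.

Q* ≈ 1,400 reams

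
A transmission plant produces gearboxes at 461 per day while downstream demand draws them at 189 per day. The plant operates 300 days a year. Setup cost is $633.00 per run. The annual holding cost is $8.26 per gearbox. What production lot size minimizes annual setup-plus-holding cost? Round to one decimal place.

Q* ≈ 3,837.8 gearboxes

Annual demand D = 189 × 300 = 56,700.
Production build-up factor (1 − d/p) = 1 − 189/461 = 0.5900.
Q* = √(2DS / (H(1 − d/p))) = √(2 × 56,700 × 633 / (8.26 × 0.5900)).
= √(71,782,200 / 4.8736) ≈ 3837.818.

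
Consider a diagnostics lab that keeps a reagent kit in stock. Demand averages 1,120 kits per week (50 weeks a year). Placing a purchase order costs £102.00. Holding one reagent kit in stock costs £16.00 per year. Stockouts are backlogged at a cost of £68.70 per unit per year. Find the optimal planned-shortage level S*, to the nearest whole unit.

S* ≈ 177 kits

Annual demand D = 1,120 × 50 = 56,000.
With planned backorders, Q* = √(2DS/H) · √((H+B)/B).
√(2DS/H) = √(2 × 56,000 × 102 / 16) = 844.985.
√((H+B)/B) = √((16+68.7)/68.7) = 1.1104.
Q* ≈ 938.237.
S* = Q* · H/(H+B) = 938.237 × 16/84.7 ≈ 177.235.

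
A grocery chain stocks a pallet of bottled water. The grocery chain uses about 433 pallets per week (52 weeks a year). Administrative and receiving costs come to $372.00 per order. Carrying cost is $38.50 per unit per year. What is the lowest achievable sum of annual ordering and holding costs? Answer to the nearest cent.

Annual demand D = 433 × 52 = 22,516.
The optimal lot size = √(2DS/H) = √(2 × 22,516 × 372 / 38.5) ≈ 659.63.
At the optimum the two cost components are equal, so total cost = 2·(Q*/2)H = Q*·H.
Minimum total = √(2DSH) = √(2 × 22,516 × 372 × 38.5) ≈ 25395.832.

TC* ≈ $25,395.83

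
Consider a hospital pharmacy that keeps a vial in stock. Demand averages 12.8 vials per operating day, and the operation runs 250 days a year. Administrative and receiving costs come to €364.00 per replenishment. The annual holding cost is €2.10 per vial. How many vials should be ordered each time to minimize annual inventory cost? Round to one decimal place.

Annual demand D = 12.8 × 250 = 3,200.
EOQ = √(2DS / H) = √(2 × 3,200 × 364 / 2.1).
= √(2,329,600 / 2.1) = √1,109,333.3333 ≈ 1053.249.

Q* ≈ 1,053.2 vials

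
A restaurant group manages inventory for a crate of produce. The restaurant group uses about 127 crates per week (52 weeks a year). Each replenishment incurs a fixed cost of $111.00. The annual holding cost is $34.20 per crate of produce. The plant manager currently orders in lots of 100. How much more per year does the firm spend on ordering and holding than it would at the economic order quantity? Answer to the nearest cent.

Extra cost ≈ $1,959.46 per year

Annual demand D = 127 × 52 = 6,604.
EOQ = √(2DS/H) = √(2 × 6,604 × 111 / 34.2) ≈ 207.05.
Cost at Q* = (D/Q*)S + (Q*/2)H = √(2DSH) ≈ $7,080.98.
Cost at Q = 100: (6,604/100)×111 + (100/2)×34.2 = $7,330.44 + $1,710.00 = $9,040.44.
Excess = $9,040.44 − $7,080.98 = $1,959.46.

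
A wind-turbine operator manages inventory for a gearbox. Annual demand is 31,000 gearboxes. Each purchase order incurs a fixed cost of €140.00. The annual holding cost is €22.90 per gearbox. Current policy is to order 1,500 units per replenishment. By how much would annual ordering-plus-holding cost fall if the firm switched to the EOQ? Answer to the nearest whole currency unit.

Extra cost ≈ €5,970 per year

EOQ = √(2DS/H) = √(2 × 31,000 × 140 / 22.9) ≈ 615.66.
Cost at Q* = (D/Q*)S + (Q*/2)H = √(2DSH) ≈ €14,098.65.
Cost at Q = 1,500: (31,000/1,500)×140 + (1,500/2)×22.9 = €2,893.33 + €17,175.00 = €20,068.33.
Excess = €20,068.33 − €14,098.65 = €5,969.68.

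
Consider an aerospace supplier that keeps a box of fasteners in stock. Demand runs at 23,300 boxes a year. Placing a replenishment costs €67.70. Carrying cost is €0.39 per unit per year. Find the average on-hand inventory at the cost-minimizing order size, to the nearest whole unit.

Average inventory ≈ 1,422 boxes

EOQ = √(2DS/H) = √(2 × 23,300 × 67.7 / 0.39) ≈ 2844.17.
Average inventory = Q*/2 ≈ 2844.17 / 2 = 1422.083.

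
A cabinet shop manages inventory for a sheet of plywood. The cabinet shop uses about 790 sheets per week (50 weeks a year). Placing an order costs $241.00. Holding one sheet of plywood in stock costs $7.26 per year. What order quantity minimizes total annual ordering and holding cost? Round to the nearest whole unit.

Annual demand D = 790 × 50 = 39,500.
EOQ = √(2DS / H) = √(2 × 39,500 × 241 / 7.26).
= √(19,039,000 / 7.26) = √2,622,451.7906 ≈ 1619.399.

Q* ≈ 1,619 sheets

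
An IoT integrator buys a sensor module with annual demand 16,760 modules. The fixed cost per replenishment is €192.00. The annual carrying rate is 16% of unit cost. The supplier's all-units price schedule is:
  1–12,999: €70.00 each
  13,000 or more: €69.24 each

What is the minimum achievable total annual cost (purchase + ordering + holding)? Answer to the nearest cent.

TC* ≈ €1,181,690.08

Holding cost per unit per year at price C is H = 0.16·C.
Evaluate total cost at each tier's feasible EOQ or, if the EOQ is below the tier, at the tier's minimum quantity.
EOQ at €70.00 = 758.0 (feasible in tier 1): TC = 16,760×€70.00 + (16,760/758.0)×192 + (758.0/2)×0.16×€70.00 = €1,181,690.08.
EOQ at €69.24 = 762.2 < 13000, so use break Q=13000: TC = 16,760×€69.24 + (16,760/13000.0)×192 + (13000.0/2)×0.16×€69.24 = €1,232,719.53.
Lowest total cost among the candidates is at Q = 758.0.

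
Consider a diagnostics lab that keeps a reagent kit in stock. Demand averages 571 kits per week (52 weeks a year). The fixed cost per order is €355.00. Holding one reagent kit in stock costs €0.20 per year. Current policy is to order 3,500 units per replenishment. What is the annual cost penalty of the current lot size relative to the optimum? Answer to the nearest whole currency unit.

Annual demand D = 571 × 52 = 29,692.
EOQ = √(2DS/H) = √(2 × 29,692 × 355 / 0.2) ≈ 10266.77.
Cost at Q* = (D/Q*)S + (Q*/2)H = √(2DSH) ≈ €2,053.35.
Cost at Q = 3,500: (29,692/3,500)×355 + (3,500/2)×0.2 = €3,011.62 + €350.00 = €3,361.62.
Excess = €3,361.62 − €2,053.35 = €1,308.26.

Extra cost ≈ €1,308 per year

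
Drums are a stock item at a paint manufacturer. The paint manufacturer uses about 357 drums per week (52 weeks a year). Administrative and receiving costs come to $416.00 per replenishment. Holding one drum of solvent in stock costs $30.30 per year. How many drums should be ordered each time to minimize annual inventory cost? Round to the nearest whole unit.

Annual demand D = 357 × 52 = 18,564.
EOQ = √(2DS / H) = √(2 × 18,564 × 416 / 30.3).
= √(15,445,248 / 30.3) = √509,744.1584 ≈ 713.964.

Q* ≈ 714 drums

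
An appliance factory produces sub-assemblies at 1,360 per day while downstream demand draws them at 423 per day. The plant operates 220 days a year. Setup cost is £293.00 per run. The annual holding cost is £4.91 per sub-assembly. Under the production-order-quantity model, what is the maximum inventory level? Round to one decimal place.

Annual demand D = 423 × 220 = 93,060.
Production build-up factor (1 − d/p) = 1 − 423/1,360 = 0.6890.
Q* = √(2DS / (H(1 − d/p))) = √(2 × 93,060 × 293 / (4.91 × 0.6890)).
= √(54,533,160 / 3.3828) ≈ 4015.034.
Maximum inventory = Q*(1 − d/p) = 4015.034 × 0.6890 ≈ 2766.240.

I_max ≈ 2,766.2 sub-assemblies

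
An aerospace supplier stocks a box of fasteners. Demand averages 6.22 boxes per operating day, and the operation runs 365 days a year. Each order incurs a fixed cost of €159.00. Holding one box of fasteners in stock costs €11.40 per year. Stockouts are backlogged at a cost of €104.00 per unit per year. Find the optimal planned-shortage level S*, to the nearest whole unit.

Annual demand D = 6.22 × 365 = 2,270.3.
With planned backorders, Q* = √(2DS/H) · √((H+B)/B).
√(2DS/H) = √(2 × 2,270.3 × 159 / 11.4) = 251.653.
√((H+B)/B) = √((11.4+104)/104) = 1.0534.
Q* ≈ 265.087.
S* = Q* · H/(H+B) = 265.087 × 11.4/115.4 ≈ 26.187.

S* ≈ 26 boxes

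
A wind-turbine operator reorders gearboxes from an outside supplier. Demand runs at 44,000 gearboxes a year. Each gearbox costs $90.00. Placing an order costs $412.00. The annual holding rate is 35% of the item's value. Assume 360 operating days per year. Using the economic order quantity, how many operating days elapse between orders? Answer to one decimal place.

T ≈ 8.8 days

Holding cost H = 0.35 × $90.00 = $31.5000 per unit per year.
EOQ = √(2DS/H) = √(2 × 44,000 × 412 / 31.5) ≈ 1072.84.
Cycle time = Q*/D × 360 = 1072.84 / 44,000 × 360 ≈ 8.778 days.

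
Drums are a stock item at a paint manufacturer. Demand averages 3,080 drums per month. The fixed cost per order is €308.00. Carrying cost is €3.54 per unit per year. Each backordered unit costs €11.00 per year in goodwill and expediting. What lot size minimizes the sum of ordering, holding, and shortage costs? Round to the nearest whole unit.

Annual demand D = 3,080 × 12 = 36,960.
With planned backorders, Q* = √(2DS/H) · √((H+B)/B).
√(2DS/H) = √(2 × 36,960 × 308 / 3.54) = 2536.032.
√((H+B)/B) = √((3.54+11)/11) = 1.1497.
Q* ≈ 2915.685.

Q* ≈ 2,916 drums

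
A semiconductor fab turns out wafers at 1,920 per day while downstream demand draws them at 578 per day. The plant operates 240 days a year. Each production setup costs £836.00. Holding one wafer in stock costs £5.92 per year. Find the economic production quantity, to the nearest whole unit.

Annual demand D = 578 × 240 = 138,720.
Production build-up factor (1 − d/p) = 1 − 578/1,920 = 0.6990.
Q* = √(2DS / (H(1 − d/p))) = √(2 × 138,720 × 836 / (5.92 × 0.6990)).
= √(231,939,840 / 4.1378) ≈ 7486.885.

Q* ≈ 7,487 wafers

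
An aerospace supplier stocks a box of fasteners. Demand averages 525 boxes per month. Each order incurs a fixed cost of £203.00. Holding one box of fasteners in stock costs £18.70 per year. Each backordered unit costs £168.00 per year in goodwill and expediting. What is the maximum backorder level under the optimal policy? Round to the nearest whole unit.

S* ≈ 39 boxes

Annual demand D = 525 × 12 = 6,300.
With planned backorders, Q* = √(2DS/H) · √((H+B)/B).
√(2DS/H) = √(2 × 6,300 × 203 / 18.7) = 369.839.
√((H+B)/B) = √((18.7+168)/168) = 1.0542.
Q* ≈ 389.879.
S* = Q* · H/(H+B) = 389.879 × 18.7/186.7 ≈ 39.051.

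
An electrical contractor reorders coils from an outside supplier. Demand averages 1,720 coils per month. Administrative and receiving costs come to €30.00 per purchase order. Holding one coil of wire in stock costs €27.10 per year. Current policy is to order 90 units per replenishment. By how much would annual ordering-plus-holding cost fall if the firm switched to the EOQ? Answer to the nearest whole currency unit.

Annual demand D = 1,720 × 12 = 20,640.
EOQ = √(2DS/H) = √(2 × 20,640 × 30 / 27.1) ≈ 213.77.
Cost at Q* = (D/Q*)S + (Q*/2)H = √(2DSH) ≈ €5,793.15.
Cost at Q = 90: (20,640/90)×30 + (90/2)×27.1 = €6,880.00 + €1,219.50 = €8,099.50.
Excess = €8,099.50 − €5,793.15 = €2,306.35.

Extra cost ≈ €2,306 per year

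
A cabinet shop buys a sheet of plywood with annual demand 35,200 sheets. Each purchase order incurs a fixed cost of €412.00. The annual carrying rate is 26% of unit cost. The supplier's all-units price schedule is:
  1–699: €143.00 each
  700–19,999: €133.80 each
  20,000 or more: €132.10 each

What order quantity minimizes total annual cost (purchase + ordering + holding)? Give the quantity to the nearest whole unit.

Holding cost per unit per year at price C is H = 0.26·C.
For each price level, check whether its EOQ is feasible; otherwise the best quantity at that price is the breakpoint.
Tier 1 (€143.00): EOQ = 883.2 exceeds tier's upper bound 699, so this tier is dominated.
EOQ at €133.80 = 913.1 (feasible in tier 2): TC = 35,200×€133.80 + (35,200/913.1)×412 + (913.1/2)×0.26×€133.80 = €4,741,525.06.
EOQ at €132.10 = 919.0 < 20000, so use break Q=20000: TC = 35,200×€132.10 + (35,200/20000.0)×412 + (20000.0/2)×0.26×€132.10 = €4,994,105.12.
Lowest total cost is €4,741,525.06 at Q = 913.1.

Q* ≈ 913 sheets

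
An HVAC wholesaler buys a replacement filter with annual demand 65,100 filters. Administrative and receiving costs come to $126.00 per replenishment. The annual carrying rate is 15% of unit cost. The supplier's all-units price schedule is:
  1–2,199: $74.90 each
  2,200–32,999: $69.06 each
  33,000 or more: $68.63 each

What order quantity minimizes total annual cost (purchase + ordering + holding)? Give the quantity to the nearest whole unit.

Holding cost per unit per year at price C is H = 0.15·C.
For each price level, check whether its EOQ is feasible; otherwise the best quantity at that price is the breakpoint.
EOQ at $74.90 = 1208.4 (feasible in tier 1): TC = 65,100×$74.90 + (65,100/1208.4)×126 + (1208.4/2)×0.15×$74.90 = $4,889,566.17.
EOQ at $69.06 = 1258.4 < 2200, so use break Q=2200: TC = 65,100×$69.06 + (65,100/2200.0)×126 + (2200.0/2)×0.15×$69.06 = $4,510,929.35.
EOQ at $68.63 = 1262.4 < 33000, so use break Q=33000: TC = 65,100×$68.63 + (65,100/33000.0)×126 + (33000.0/2)×0.15×$68.63 = $4,637,920.81.
Lowest total cost is $4,510,929.35 at Q = 2200.0.

Q* ≈ 2,200 filters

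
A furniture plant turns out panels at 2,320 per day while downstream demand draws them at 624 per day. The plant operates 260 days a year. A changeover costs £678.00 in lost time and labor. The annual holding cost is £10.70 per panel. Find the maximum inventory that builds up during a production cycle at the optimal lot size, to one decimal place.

I_max ≈ 3,876.9 panels

Annual demand D = 624 × 260 = 162,240.
Production build-up factor (1 − d/p) = 1 − 624/2,320 = 0.7310.
Q* = √(2DS / (H(1 − d/p))) = √(2 × 162,240 × 678 / (10.7 × 0.7310)).
= √(219,997,440 / 7.8221) ≈ 5303.322.
Maximum inventory = Q*(1 − d/p) = 5303.322 × 0.7310 ≈ 3876.911.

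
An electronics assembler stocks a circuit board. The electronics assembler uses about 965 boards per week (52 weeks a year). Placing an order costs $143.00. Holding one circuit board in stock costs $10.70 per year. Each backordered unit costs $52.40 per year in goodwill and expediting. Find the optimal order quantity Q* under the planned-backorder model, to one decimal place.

Q* ≈ 1,270.9 boards

Annual demand D = 965 × 52 = 50,180.
With planned backorders, Q* = √(2DS/H) · √((H+B)/B).
√(2DS/H) = √(2 × 50,180 × 143 / 10.7) = 1158.128.
√((H+B)/B) = √((10.7+52.4)/52.4) = 1.0974.
Q* ≈ 1270.883.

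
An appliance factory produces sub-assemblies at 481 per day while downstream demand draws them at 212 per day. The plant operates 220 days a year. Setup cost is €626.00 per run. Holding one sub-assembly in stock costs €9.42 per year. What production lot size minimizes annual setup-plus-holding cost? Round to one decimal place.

Annual demand D = 212 × 220 = 46,640.
Production build-up factor (1 − d/p) = 1 − 212/481 = 0.5593.
Q* = √(2DS / (H(1 − d/p))) = √(2 × 46,640 × 626 / (9.42 × 0.5593)).
= √(58,393,280 / 5.2681) ≈ 3329.296.

Q* ≈ 3,329.3 sub-assemblies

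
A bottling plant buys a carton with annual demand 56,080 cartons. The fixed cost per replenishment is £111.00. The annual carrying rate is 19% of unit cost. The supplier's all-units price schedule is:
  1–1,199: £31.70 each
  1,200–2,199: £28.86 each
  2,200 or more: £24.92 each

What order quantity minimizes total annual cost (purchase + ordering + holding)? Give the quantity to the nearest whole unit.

Q* ≈ 2,200 cartons

Holding cost per unit per year at price C is H = 0.19·C.
For each price level, check whether its EOQ is feasible; otherwise the best quantity at that price is the breakpoint.
Tier 1 (£31.70): EOQ = 1437.7 exceeds tier's upper bound 1199, so this tier is dominated.
EOQ at £28.86 = 1506.8 (feasible in tier 2): TC = 56,080×£28.86 + (56,080/1506.8)×111 + (1506.8/2)×0.19×£28.86 = £1,626,731.19.
EOQ at £24.92 = 1621.5 < 2200, so use break Q=2200: TC = 56,080×£24.92 + (56,080/2200.0)×111 + (2200.0/2)×0.19×£24.92 = £1,405,551.37.
Lowest total cost is £1,405,551.37 at Q = 2200.0.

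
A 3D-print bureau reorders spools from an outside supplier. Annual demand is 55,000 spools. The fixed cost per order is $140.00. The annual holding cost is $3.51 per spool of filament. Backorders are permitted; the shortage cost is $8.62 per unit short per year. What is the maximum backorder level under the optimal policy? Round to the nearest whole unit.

S* ≈ 719 spools

With planned backorders, Q* = √(2DS/H) · √((H+B)/B).
√(2DS/H) = √(2 × 55,000 × 140 / 3.51) = 2094.628.
√((H+B)/B) = √((3.51+8.62)/8.62) = 1.1863.
Q* ≈ 2484.755.
S* = Q* · H/(H+B) = 2484.755 × 3.51/12.13 ≈ 719.002.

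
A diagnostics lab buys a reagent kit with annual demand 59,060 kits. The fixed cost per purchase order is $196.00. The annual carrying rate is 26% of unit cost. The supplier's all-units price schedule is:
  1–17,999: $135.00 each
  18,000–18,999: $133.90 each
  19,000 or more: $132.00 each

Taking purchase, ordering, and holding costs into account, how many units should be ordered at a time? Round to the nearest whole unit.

Q* ≈ 812 kits

Holding cost per unit per year at price C is H = 0.26·C.
For each price level, check whether its EOQ is feasible; otherwise the best quantity at that price is the breakpoint.
EOQ at $135.00 = 812.1 (feasible in tier 1): TC = 59,060×$135.00 + (59,060/812.1)×196 + (812.1/2)×0.26×$135.00 = $8,001,606.46.
EOQ at $133.90 = 815.5 < 18000, so use break Q=18000: TC = 59,060×$133.90 + (59,060/18000.0)×196 + (18000.0/2)×0.26×$133.90 = $8,222,103.10.
EOQ at $132.00 = 821.3 < 19000, so use break Q=19000: TC = 59,060×$132.00 + (59,060/19000.0)×196 + (19000.0/2)×0.26×$132.00 = $8,122,569.25.
Lowest total cost is $8,001,606.46 at Q = 812.1.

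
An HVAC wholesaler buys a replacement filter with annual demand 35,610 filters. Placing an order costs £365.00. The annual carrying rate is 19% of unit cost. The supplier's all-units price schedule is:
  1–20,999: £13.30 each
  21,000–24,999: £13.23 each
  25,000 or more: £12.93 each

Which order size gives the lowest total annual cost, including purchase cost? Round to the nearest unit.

Q* ≈ 3,207 filters

Holding cost per unit per year at price C is H = 0.19·C.
Candidates are each tier's EOQ (if it falls in that tier) and each price-break quantity.
EOQ at £13.30 = 3207.3 (feasible in tier 1): TC = 35,610×£13.30 + (35,610/3207.3)×365 + (3207.3/2)×0.19×£13.30 = £481,717.94.
EOQ at £13.23 = 3215.8 < 21000, so use break Q=21000: TC = 35,610×£13.23 + (35,610/21000.0)×365 + (21000.0/2)×0.19×£13.23 = £498,133.09.
EOQ at £12.93 = 3252.9 < 25000, so use break Q=25000: TC = 35,610×£12.93 + (35,610/25000.0)×365 + (25000.0/2)×0.19×£12.93 = £491,665.96.
Lowest total cost is £481,717.94 at Q = 3207.3.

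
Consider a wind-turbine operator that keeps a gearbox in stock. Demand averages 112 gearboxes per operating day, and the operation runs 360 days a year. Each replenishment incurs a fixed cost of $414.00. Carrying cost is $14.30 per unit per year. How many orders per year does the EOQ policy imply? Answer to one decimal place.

N ≈ 26.4 orders per year

Annual demand D = 112 × 360 = 40,320.
The optimal lot size = √(2DS/H) = √(2 × 40,320 × 414 / 14.3) ≈ 1527.94.
Orders per year = D / Q* = 40,320 / 1527.94 ≈ 26.388.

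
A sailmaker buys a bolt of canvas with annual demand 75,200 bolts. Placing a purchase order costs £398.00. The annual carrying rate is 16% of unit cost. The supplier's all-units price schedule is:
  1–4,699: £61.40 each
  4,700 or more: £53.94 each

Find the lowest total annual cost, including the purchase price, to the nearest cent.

TC* ≈ £4,082,937.44

Holding cost per unit per year at price C is H = 0.16·C.
For each price level, check whether its EOQ is feasible; otherwise the best quantity at that price is the breakpoint.
EOQ at £61.40 = 2468.4 (feasible in tier 1): TC = 75,200×£61.40 + (75,200/2468.4)×398 + (2468.4/2)×0.16×£61.40 = £4,641,529.88.
EOQ at £53.94 = 2633.6 < 4700, so use break Q=4700: TC = 75,200×£53.94 + (75,200/4700.0)×398 + (4700.0/2)×0.16×£53.94 = £4,082,937.44.
Lowest total cost among the candidates is at Q = 4700.0.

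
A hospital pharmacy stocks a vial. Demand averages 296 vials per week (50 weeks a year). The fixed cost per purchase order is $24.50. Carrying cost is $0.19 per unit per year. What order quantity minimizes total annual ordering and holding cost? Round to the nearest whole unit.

Annual demand D = 296 × 50 = 14,800.
EOQ = √(2DS / H) = √(2 × 14,800 × 24.5 / 0.19).
= √(725,200 / 0.19) = √3,816,842.1053 ≈ 1953.674.

Q* ≈ 1,954 vials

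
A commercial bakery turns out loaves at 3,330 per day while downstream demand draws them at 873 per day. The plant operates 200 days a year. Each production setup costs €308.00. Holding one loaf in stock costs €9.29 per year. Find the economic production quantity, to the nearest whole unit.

Annual demand D = 873 × 200 = 174,600.
Production build-up factor (1 − d/p) = 1 − 873/3,330 = 0.7378.
Q* = √(2DS / (H(1 − d/p))) = √(2 × 174,600 × 308 / (9.29 × 0.7378)).
= √(107,553,600 / 6.8545) ≈ 3961.176.

Q* ≈ 3,961 loaves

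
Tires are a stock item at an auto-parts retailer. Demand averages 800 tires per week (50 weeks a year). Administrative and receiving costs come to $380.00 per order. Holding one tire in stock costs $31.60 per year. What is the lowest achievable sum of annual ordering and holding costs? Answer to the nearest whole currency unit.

Annual demand D = 800 × 50 = 40,000.
EOQ = √(2DS/H) = √(2 × 40,000 × 380 / 31.6) ≈ 980.83.
At the optimum the two cost components are equal, so total cost = 2·(Q*/2)H = Q*·H.
Minimum total = √(2DSH) = √(2 × 40,000 × 380 × 31.6) ≈ 30994.193.

TC* ≈ $30,994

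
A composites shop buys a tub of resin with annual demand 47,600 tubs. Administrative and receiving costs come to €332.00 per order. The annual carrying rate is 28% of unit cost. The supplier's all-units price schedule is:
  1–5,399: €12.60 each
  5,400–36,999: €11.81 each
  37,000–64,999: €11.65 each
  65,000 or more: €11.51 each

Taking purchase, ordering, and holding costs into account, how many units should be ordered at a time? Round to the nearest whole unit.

Q* ≈ 5,400 tubs

Holding cost per unit per year at price C is H = 0.28·C.
Evaluate total cost at each tier's feasible EOQ or, if the EOQ is below the tier, at the tier's minimum quantity.
EOQ at €12.60 = 2993.1 (feasible in tier 1): TC = 47,600×€12.60 + (47,600/2993.1)×332 + (2993.1/2)×0.28×€12.60 = €610,319.71.
EOQ at €11.81 = 3091.6 < 5400, so use break Q=5400: TC = 47,600×€11.81 + (47,600/5400.0)×332 + (5400.0/2)×0.28×€11.81 = €574,010.88.
EOQ at €11.65 = 3112.8 < 37000, so use break Q=37000: TC = 47,600×€11.65 + (47,600/37000.0)×332 + (37000.0/2)×0.28×€11.65 = €615,314.11.
EOQ at €11.51 = 3131.6 < 65000, so use break Q=65000: TC = 47,600×€11.51 + (47,600/65000.0)×332 + (65000.0/2)×0.28×€11.51 = €652,860.13.
Lowest total cost is €574,010.88 at Q = 5400.0.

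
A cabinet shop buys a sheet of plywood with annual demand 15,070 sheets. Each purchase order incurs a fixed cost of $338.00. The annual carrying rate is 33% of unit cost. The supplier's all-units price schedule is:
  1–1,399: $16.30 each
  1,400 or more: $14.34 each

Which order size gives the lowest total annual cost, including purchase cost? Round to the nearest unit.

Q* ≈ 1,467 sheets

Holding cost per unit per year at price C is H = 0.33·C.
Evaluate total cost at each tier's feasible EOQ or, if the EOQ is below the tier, at the tier's minimum quantity.
EOQ at $16.30 = 1376.2 (feasible in tier 1): TC = 15,070×$16.30 + (15,070/1376.2)×338 + (1376.2/2)×0.33×$16.30 = $253,043.54.
EOQ at $14.34 = 1467.2 (feasible in tier 2): TC = 15,070×$14.34 + (15,070/1467.2)×338 + (1467.2/2)×0.33×$14.34 = $223,047.03.
Lowest total cost is $223,047.03 at Q = 1467.2.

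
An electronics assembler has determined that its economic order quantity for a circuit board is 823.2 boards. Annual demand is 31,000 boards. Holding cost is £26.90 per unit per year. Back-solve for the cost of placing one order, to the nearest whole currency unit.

S ≈ £294

The basic EOQ model gives Q* = √(2DS/H); rearrange for the unknown.
From Q* = √(2DS/H): S = Q*²H / (2D) = 823.2² × 26.9 / (2 × 31,000) = 294.0162.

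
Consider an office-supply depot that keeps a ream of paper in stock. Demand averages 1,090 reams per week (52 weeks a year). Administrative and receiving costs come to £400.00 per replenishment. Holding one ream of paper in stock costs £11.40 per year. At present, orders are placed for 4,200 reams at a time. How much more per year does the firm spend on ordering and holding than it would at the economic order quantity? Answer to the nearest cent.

Extra cost ≈ £6,602.19 per year

Annual demand D = 1,090 × 52 = 56,680.
EOQ = √(2DS/H) = √(2 × 56,680 × 400 / 11.4) ≈ 1994.38.
Cost at Q* = (D/Q*)S + (Q*/2)H = √(2DSH) ≈ £22,735.91.
Cost at Q = 4,200: (56,680/4,200)×400 + (4,200/2)×11.4 = £5,398.10 + £23,940.00 = £29,338.10.
Excess = £29,338.10 − £22,735.91 = £6,602.19.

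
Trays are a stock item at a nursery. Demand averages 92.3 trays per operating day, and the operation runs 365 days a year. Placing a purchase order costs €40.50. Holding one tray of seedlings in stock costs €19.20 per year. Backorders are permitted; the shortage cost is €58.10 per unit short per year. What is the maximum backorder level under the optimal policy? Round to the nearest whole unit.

S* ≈ 108 trays

Annual demand D = 92.3 × 365 = 33,689.5.
With planned backorders, Q* = √(2DS/H) · √((H+B)/B).
√(2DS/H) = √(2 × 33,689.5 × 40.5 / 19.2) = 376.998.
√((H+B)/B) = √((19.2+58.1)/58.1) = 1.1535.
Q* ≈ 434.851.
S* = Q* · H/(H+B) = 434.851 × 19.2/77.3 ≈ 108.010.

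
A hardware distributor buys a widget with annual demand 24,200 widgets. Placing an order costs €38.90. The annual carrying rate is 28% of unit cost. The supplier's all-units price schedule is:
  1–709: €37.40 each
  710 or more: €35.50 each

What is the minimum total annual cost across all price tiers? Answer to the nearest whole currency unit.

TC* ≈ €863,955

Holding cost per unit per year at price C is H = 0.28·C.
Evaluate total cost at each tier's feasible EOQ or, if the EOQ is below the tier, at the tier's minimum quantity.
EOQ at €37.40 = 424.0 (feasible in tier 1): TC = 24,200×€37.40 + (24,200/424.0)×38.9 + (424.0/2)×0.28×€37.40 = €909,520.30.
EOQ at €35.50 = 435.2 < 710, so use break Q=710: TC = 24,200×€35.50 + (24,200/710.0)×38.9 + (710.0/2)×0.28×€35.50 = €863,954.59.
Lowest total cost among the candidates is at Q = 710.0.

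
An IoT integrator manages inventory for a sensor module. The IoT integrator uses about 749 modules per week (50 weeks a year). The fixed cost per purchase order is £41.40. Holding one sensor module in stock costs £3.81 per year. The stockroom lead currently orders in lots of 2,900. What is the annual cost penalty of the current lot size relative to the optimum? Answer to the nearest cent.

Annual demand D = 749 × 50 = 37,450.
EOQ = √(2DS/H) = √(2 × 37,450 × 41.4 / 3.81) ≈ 902.15.
Cost at Q* = (D/Q*)S + (Q*/2)H = √(2DSH) ≈ £3,437.19.
Cost at Q = 2,900: (37,450/2,900)×41.4 + (2,900/2)×3.81 = £534.63 + £5,524.50 = £6,059.13.
Excess = £6,059.13 − £3,437.19 = £2,621.94.

Extra cost ≈ £2,621.94 per year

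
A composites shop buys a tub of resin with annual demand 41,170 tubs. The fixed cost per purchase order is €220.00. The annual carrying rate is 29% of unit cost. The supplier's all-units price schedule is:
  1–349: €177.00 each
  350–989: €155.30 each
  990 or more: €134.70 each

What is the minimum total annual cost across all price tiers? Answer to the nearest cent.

TC* ≈ €5,574,084.07

Holding cost per unit per year at price C is H = 0.29·C.
Evaluate total cost at each tier's feasible EOQ or, if the EOQ is below the tier, at the tier's minimum quantity.
Tier 1 (€177.00): EOQ = 594.1 exceeds tier's upper bound 349, so this tier is dominated.
EOQ at €155.30 = 634.2 (feasible in tier 2): TC = 41,170×€155.30 + (41,170/634.2)×220 + (634.2/2)×0.29×€155.30 = €6,422,263.85.
EOQ at €134.70 = 681.0 < 990, so use break Q=990: TC = 41,170×€134.70 + (41,170/990.0)×220 + (990.0/2)×0.29×€134.70 = €5,574,084.07.
Lowest total cost among the candidates is at Q = 990.0.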